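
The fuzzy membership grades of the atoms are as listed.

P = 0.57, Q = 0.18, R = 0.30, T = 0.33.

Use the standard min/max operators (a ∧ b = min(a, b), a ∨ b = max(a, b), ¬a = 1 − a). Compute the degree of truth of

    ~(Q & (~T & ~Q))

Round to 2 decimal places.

~T = 1 − 0.33 = 0.67
~Q = 1 − 0.18 = 0.82
~T & ~Q = min(a, b) on (0.67, 0.82) = 0.67
Q & (~T & ~Q) = min(a, b) on (0.18, 0.67) = 0.18
~(Q & (~T & ~Q)) = 1 − 0.18 = 0.82

0.82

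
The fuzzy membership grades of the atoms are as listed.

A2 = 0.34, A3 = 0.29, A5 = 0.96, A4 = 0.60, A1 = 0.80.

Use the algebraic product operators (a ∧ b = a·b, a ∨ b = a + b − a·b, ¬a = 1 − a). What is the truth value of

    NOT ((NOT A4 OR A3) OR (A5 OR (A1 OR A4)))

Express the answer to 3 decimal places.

0.001

NOT A4 = 1 − 0.6000 = 0.4000
NOT A4 OR A3 = a + b − a·b on (0.4000, 0.2900) = 0.5740
A1 OR A4 = a + b − a·b on (0.8000, 0.6000) = 0.9200
A5 OR (A1 OR A4) = a + b − a·b on (0.9600, 0.9200) = 0.9968
(NOT A4 OR A3) OR (A5 OR (A1 OR A4)) = a + b − a·b on (0.5740, 0.9968) = 0.9986
NOT ((NOT A4 OR A3) OR (A5 OR (A1 OR A4))) = 1 − 0.9986 = 0.0014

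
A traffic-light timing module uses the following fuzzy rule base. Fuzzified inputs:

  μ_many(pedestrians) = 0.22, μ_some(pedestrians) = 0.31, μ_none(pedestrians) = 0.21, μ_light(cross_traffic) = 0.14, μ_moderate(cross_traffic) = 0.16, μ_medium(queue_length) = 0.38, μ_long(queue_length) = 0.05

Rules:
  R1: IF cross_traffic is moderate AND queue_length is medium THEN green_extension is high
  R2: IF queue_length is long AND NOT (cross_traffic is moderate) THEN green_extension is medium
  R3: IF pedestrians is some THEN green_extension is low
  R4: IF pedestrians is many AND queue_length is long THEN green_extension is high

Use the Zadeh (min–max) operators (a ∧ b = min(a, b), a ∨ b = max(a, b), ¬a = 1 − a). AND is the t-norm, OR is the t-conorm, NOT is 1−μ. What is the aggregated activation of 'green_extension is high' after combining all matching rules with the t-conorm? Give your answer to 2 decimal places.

R1: moderate=0.16, medium=0.38; AND[min(a, b)] → w = 0.16
R2: long=0.05, ¬moderate=1−0.16=0.84; AND[min(a, b)] → w = 0.05
R3: some=0.31 → w = 0.31
R4: many=0.22, long=0.05; AND[min(a, b)] → w = 0.05
Rules with consequent 'high': {R1, R4} → strengths 0.16, 0.05
Aggregate via t-conorm [max(a, b)]: 0.16

0.16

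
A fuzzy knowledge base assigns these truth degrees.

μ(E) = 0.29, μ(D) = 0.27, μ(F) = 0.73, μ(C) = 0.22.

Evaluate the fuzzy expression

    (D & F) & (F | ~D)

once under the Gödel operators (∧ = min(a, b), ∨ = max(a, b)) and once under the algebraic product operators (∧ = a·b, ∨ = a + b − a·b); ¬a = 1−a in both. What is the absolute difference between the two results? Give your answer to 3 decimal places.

0.087

Under Gödel:
  D & F = min(a, b) on (0.27, 0.73) = 0.27
  ~D = 1 − 0.27 = 0.73
  F | ~D = max(a, b) on (0.73, 0.73) = 0.73
  (D & F) & (F | ~D) = min(a, b) on (0.27, 0.73) = 0.27
  → value = 0.2700
Under algebraic product:
  D & F = a·b on (0.2700, 0.7300) = 0.1971
  ~D = 1 − 0.2700 = 0.7300
  F | ~D = a + b − a·b on (0.7300, 0.7300) = 0.9271
  (D & F) & (F | ~D) = a·b on (0.1971, 0.9271) = 0.1827
  → value = 0.1827
|0.2700 − 0.1827| = 0.087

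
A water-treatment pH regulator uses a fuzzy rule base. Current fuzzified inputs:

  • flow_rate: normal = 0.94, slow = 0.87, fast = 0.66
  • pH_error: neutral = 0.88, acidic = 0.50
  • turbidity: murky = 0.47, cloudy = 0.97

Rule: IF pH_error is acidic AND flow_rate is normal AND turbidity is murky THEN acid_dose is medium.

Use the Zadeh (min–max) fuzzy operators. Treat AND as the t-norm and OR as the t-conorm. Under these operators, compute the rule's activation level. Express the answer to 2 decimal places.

firing strength: acidic=0.50, normal=0.94, murky=0.47; AND[min(a, b)] → w = 0.47

0.47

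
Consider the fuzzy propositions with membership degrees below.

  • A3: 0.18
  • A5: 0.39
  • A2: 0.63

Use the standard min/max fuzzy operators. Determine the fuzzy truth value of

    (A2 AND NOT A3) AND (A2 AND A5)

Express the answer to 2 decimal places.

0.39

NOT A3 = 1 − 0.18 = 0.82
A2 AND NOT A3 = min(a, b) on (0.63, 0.82) = 0.63
A2 AND A5 = min(a, b) on (0.63, 0.39) = 0.39
(A2 AND NOT A3) AND (A2 AND A5) = min(a, b) on (0.63, 0.39) = 0.39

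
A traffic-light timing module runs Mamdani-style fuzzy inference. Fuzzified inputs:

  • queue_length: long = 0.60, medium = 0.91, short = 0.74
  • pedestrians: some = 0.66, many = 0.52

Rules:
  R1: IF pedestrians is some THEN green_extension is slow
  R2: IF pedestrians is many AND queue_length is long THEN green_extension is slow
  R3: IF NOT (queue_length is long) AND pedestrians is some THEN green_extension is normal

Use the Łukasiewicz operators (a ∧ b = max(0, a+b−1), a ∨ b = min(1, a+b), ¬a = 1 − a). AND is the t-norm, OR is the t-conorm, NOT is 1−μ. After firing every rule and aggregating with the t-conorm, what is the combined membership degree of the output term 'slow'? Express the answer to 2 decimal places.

0.78

R1: some=0.66 → w = 0.66
R2: many=0.52, long=0.60; AND[max(0, a+b−1)] → w = 0.12
R3: ¬long=1−0.60=0.40, some=0.66; AND[max(0, a+b−1)] → w = 0.06
Rules with consequent 'slow': {R1, R2} → strengths 0.66, 0.12
Aggregate via t-conorm [min(1, a+b)]: 0.78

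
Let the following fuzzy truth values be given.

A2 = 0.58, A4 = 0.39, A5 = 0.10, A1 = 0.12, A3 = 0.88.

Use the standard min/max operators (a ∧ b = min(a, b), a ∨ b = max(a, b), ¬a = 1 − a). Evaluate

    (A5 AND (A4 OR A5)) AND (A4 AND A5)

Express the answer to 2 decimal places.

A4 OR A5 = max(a, b) on (0.39, 0.10) = 0.39
A5 AND (A4 OR A5) = min(a, b) on (0.10, 0.39) = 0.10
A4 AND A5 = min(a, b) on (0.39, 0.10) = 0.10
(A5 AND (A4 OR A5)) AND (A4 AND A5) = min(a, b) on (0.10, 0.10) = 0.10

0.10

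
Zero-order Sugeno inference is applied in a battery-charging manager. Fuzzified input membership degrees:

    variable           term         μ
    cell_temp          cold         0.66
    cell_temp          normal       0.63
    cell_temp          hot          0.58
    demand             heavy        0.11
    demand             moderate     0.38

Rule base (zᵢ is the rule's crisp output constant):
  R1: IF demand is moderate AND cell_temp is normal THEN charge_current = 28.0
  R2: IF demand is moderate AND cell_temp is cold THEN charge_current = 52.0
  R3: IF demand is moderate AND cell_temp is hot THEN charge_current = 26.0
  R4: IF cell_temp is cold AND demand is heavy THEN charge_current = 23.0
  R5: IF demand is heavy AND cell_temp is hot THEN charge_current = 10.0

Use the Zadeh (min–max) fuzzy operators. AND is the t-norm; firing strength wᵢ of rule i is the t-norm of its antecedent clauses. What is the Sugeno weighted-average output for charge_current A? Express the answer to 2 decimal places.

32.29

R1 (z=28.0): moderate=0.38, normal=0.63; AND[min(a, b)] → w = 0.38
R2 (z=52.0): moderate=0.38, cold=0.66; AND[min(a, b)] → w = 0.38
R3 (z=26.0): moderate=0.38, hot=0.58; AND[min(a, b)] → w = 0.38
R4 (z=23.0): cold=0.66, heavy=0.11; AND[min(a, b)] → w = 0.11
R5 (z=10.0): heavy=0.11, hot=0.58; AND[min(a, b)] → w = 0.11
Weighted average = (0.38·28.0 + 0.38·52.0 + 0.38·26.0 + 0.11·23.0 + 0.11·10.0) / (0.38 + 0.38 + 0.38 + 0.11 + 0.11)
  = 43.9100 / 1.3600 = 32.29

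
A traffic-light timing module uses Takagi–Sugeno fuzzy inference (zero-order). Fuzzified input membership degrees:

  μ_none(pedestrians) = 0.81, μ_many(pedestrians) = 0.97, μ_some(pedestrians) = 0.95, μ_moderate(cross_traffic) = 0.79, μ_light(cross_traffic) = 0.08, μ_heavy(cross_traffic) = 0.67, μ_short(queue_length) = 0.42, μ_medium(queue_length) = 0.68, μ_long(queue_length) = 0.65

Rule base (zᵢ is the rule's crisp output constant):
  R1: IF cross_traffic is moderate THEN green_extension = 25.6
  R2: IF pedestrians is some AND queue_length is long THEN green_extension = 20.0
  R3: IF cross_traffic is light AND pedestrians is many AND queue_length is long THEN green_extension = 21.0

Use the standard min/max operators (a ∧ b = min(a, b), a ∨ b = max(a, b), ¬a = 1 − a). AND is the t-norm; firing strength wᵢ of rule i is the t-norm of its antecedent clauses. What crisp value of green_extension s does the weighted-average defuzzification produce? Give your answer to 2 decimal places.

22.96

R1 (z=25.6): moderate=0.79 → w = 0.79
R2 (z=20.0): some=0.95, long=0.65; AND[min(a, b)] → w = 0.65
R3 (z=21.0): light=0.08, many=0.97, long=0.65; AND[min(a, b)] → w = 0.08
Weighted average = (0.79·25.6 + 0.65·20.0 + 0.08·21.0) / (0.79 + 0.65 + 0.08)
  = 34.9040 / 1.5200 = 22.96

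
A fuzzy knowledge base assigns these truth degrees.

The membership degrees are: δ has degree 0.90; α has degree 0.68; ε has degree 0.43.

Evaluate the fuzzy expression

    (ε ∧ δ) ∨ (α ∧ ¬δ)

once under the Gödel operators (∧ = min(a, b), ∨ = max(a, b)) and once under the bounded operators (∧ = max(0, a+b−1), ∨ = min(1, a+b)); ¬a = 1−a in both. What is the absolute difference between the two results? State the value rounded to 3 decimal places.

0.100

Under Gödel:
  ε ∧ δ = min(a, b) on (0.43, 0.90) = 0.43
  ¬δ = 1 − 0.90 = 0.10
  α ∧ ¬δ = min(a, b) on (0.68, 0.10) = 0.10
  (ε ∧ δ) ∨ (α ∧ ¬δ) = max(a, b) on (0.43, 0.10) = 0.43
  → value = 0.4300
Under bounded:
  ε ∧ δ = max(0, a+b−1) on (0.43, 0.90) = 0.33
  ¬δ = 1 − 0.90 = 0.10
  α ∧ ¬δ = max(0, a+b−1) on (0.68, 0.10) = 0.00
  (ε ∧ δ) ∨ (α ∧ ¬δ) = min(1, a+b) on (0.33, 0.00) = 0.33
  → value = 0.3300
|0.4300 − 0.3300| = 0.100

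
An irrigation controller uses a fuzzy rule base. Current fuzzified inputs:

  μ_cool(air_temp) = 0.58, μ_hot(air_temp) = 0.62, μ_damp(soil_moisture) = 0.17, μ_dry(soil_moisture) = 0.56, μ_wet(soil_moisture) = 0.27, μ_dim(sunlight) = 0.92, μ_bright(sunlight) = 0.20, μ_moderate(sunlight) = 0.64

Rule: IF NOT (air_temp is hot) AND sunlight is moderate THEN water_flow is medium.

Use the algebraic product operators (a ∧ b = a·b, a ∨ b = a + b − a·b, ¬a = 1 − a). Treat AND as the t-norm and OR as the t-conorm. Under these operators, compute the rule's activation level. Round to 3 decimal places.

firing strength: ¬hot=1−0.62=0.38, moderate=0.64; AND[a·b] → w = 0.2432

0.243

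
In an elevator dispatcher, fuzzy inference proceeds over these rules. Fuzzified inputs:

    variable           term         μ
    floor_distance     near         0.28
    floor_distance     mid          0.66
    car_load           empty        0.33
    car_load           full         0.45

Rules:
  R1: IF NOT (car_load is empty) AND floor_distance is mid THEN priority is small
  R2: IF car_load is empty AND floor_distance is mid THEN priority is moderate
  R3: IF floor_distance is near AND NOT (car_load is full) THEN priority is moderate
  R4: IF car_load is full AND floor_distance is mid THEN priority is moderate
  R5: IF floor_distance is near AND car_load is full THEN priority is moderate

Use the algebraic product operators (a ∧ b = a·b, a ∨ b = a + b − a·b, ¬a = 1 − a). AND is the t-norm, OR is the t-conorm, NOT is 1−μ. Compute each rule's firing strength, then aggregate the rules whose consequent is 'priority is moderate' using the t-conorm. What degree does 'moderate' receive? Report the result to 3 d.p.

0.593

R1: ¬empty=1−0.33=0.67, mid=0.66; AND[a·b] → w = 0.4422
R2: empty=0.33, mid=0.66; AND[a·b] → w = 0.2178
R3: near=0.28, ¬full=1−0.45=0.55; AND[a·b] → w = 0.1540
R4: full=0.45, mid=0.66; AND[a·b] → w = 0.2970
R5: near=0.28, full=0.45; AND[a·b] → w = 0.1260
Rules with consequent 'moderate': {R2, R3, R4, R5} → strengths 0.2178, 0.1540, 0.2970, 0.1260
Aggregate via t-conorm [a + b − a·b]: 0.5934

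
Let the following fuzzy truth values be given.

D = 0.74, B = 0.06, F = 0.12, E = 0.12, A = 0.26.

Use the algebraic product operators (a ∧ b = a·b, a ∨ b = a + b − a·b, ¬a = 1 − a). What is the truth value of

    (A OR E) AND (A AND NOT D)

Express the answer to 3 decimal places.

0.024

A OR E = a + b − a·b on (0.2600, 0.1200) = 0.3488
NOT D = 1 − 0.7400 = 0.2600
A AND NOT D = a·b on (0.2600, 0.2600) = 0.0676
(A OR E) AND (A AND NOT D) = a·b on (0.3488, 0.0676) = 0.0236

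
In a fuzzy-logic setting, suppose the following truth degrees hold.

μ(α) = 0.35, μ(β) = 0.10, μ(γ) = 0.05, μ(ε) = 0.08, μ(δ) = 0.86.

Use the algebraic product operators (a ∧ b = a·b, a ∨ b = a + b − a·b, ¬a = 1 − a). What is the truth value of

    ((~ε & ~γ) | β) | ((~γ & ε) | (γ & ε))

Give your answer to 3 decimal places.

~ε = 1 − 0.0800 = 0.9200
~γ = 1 − 0.0500 = 0.9500
~ε & ~γ = a·b on (0.9200, 0.9500) = 0.8740
(~ε & ~γ) | β = a + b − a·b on (0.8740, 0.1000) = 0.8866
~γ = 1 − 0.0500 = 0.9500
~γ & ε = a·b on (0.9500, 0.0800) = 0.0760
γ & ε = a·b on (0.0500, 0.0800) = 0.0040
(~γ & ε) | (γ & ε) = a + b − a·b on (0.0760, 0.0040) = 0.0797
((~ε & ~γ) | β) | ((~γ & ε) | (γ & ε)) = a + b − a·b on (0.8866, 0.0797) = 0.8956

0.896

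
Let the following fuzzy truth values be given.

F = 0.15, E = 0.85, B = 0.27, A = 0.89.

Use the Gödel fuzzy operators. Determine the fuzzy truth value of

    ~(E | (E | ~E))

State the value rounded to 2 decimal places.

0.15

~E = 1 − 0.85 = 0.15
E | ~E = max(a, b) on (0.85, 0.15) = 0.85
E | (E | ~E) = max(a, b) on (0.85, 0.85) = 0.85
~(E | (E | ~E)) = 1 − 0.85 = 0.15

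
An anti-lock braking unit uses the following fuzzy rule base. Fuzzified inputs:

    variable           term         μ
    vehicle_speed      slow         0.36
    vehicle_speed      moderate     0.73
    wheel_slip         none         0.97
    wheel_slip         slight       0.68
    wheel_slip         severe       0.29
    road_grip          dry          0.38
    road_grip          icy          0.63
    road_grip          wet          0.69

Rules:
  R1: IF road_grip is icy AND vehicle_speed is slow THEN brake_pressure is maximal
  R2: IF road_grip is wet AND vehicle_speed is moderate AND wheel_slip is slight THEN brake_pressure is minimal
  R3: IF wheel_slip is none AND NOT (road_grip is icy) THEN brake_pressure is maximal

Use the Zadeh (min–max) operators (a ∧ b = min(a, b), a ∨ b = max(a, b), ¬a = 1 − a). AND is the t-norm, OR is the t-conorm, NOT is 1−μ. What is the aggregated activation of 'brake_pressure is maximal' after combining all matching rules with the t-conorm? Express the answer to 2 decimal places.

0.37

R1: icy=0.63, slow=0.36; AND[min(a, b)] → w = 0.36
R2: wet=0.69, moderate=0.73, slight=0.68; AND[min(a, b)] → w = 0.68
R3: none=0.97, ¬icy=1−0.63=0.37; AND[min(a, b)] → w = 0.37
Rules with consequent 'maximal': {R1, R3} → strengths 0.36, 0.37
Aggregate via t-conorm [max(a, b)]: 0.37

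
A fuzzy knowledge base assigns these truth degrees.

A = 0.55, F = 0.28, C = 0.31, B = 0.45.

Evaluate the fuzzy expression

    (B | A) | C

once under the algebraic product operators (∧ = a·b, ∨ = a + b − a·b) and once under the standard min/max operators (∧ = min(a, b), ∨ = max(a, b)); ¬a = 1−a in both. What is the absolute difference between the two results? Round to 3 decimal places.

0.279

Under algebraic product:
  B | A = a + b − a·b on (0.4500, 0.5500) = 0.7525
  (B | A) | C = a + b − a·b on (0.7525, 0.3100) = 0.8292
  → value = 0.8292
Under standard min/max:
  B | A = max(a, b) on (0.45, 0.55) = 0.55
  (B | A) | C = max(a, b) on (0.55, 0.31) = 0.55
  → value = 0.5500
|0.8292 − 0.5500| = 0.279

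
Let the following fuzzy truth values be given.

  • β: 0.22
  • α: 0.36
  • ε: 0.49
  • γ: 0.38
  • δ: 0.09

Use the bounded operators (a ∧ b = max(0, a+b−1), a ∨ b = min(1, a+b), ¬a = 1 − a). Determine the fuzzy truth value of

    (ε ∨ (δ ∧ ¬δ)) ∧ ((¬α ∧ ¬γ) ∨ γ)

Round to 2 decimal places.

0.13

¬δ = 1 − 0.09 = 0.91
δ ∧ ¬δ = max(0, a+b−1) on (0.09, 0.91) = 0.00
ε ∨ (δ ∧ ¬δ) = min(1, a+b) on (0.49, 0.00) = 0.49
¬α = 1 − 0.36 = 0.64
¬γ = 1 − 0.38 = 0.62
¬α ∧ ¬γ = max(0, a+b−1) on (0.64, 0.62) = 0.26
(¬α ∧ ¬γ) ∨ γ = min(1, a+b) on (0.26, 0.38) = 0.64
(ε ∨ (δ ∧ ¬δ)) ∧ ((¬α ∧ ¬γ) ∨ γ) = max(0, a+b−1) on (0.49, 0.64) = 0.13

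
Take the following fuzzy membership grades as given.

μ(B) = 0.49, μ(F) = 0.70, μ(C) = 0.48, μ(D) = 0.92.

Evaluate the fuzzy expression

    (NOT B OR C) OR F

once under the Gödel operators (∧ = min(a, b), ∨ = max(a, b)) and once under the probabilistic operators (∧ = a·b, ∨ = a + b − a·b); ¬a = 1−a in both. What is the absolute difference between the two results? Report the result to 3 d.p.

0.224

Under Gödel:
  NOT B = 1 − 0.49 = 0.51
  NOT B OR C = max(a, b) on (0.51, 0.48) = 0.51
  (NOT B OR C) OR F = max(a, b) on (0.51, 0.70) = 0.70
  → value = 0.7000
Under probabilistic:
  NOT B = 1 − 0.4900 = 0.5100
  NOT B OR C = a + b − a·b on (0.5100, 0.4800) = 0.7452
  (NOT B OR C) OR F = a + b − a·b on (0.7452, 0.7000) = 0.9236
  → value = 0.9236
|0.7000 − 0.9236| = 0.224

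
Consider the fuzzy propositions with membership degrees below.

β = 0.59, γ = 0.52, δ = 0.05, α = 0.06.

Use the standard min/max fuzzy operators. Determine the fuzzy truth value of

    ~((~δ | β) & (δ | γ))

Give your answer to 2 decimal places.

~δ = 1 − 0.05 = 0.95
~δ | β = max(a, b) on (0.95, 0.59) = 0.95
δ | γ = max(a, b) on (0.05, 0.52) = 0.52
(~δ | β) & (δ | γ) = min(a, b) on (0.95, 0.52) = 0.52
~((~δ | β) & (δ | γ)) = 1 − 0.52 = 0.48

0.48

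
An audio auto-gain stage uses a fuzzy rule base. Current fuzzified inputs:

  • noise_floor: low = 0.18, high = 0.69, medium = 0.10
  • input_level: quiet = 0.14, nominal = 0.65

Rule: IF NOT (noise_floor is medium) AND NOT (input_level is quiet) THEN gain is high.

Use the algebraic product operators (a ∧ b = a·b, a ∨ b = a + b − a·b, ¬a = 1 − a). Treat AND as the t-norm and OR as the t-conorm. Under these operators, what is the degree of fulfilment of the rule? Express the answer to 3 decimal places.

firing strength: ¬medium=1−0.10=0.90, ¬quiet=1−0.14=0.86; AND[a·b] → w = 0.7740

0.774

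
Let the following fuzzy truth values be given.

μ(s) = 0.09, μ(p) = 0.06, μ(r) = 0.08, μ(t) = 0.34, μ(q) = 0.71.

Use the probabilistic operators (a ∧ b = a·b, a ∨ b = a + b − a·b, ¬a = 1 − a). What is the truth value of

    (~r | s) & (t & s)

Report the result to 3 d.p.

0.028

~r = 1 − 0.0800 = 0.9200
~r | s = a + b − a·b on (0.9200, 0.0900) = 0.9272
t & s = a·b on (0.3400, 0.0900) = 0.0306
(~r | s) & (t & s) = a·b on (0.9272, 0.0306) = 0.0284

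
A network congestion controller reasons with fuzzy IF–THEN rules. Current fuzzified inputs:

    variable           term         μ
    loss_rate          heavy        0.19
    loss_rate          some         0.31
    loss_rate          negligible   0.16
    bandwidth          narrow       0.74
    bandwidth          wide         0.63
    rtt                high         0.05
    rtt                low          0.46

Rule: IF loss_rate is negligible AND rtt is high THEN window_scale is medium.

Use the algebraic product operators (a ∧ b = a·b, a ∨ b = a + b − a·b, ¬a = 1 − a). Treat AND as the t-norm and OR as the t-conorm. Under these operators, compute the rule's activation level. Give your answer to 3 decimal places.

0.008

firing strength: negligible=0.16, high=0.05; AND[a·b] → w = 0.0080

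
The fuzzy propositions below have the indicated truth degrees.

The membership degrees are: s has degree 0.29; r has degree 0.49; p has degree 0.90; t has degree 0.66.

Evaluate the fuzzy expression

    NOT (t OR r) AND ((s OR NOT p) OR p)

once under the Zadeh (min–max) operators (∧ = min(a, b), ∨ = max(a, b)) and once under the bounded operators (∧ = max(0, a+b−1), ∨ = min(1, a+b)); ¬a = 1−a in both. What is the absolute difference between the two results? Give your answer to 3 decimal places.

0.340

Under Zadeh (min–max):
  t OR r = max(a, b) on (0.66, 0.49) = 0.66
  NOT (t OR r) = 1 − 0.66 = 0.34
  NOT p = 1 − 0.90 = 0.10
  s OR NOT p = max(a, b) on (0.29, 0.10) = 0.29
  (s OR NOT p) OR p = max(a, b) on (0.29, 0.90) = 0.90
  NOT (t OR r) AND ((s OR NOT p) OR p) = min(a, b) on (0.34, 0.90) = 0.34
  → value = 0.3400
Under bounded:
  t OR r = min(1, a+b) on (0.66, 0.49) = 1.00
  NOT (t OR r) = 1 − 1.00 = 0.00
  NOT p = 1 − 0.90 = 0.10
  s OR NOT p = min(1, a+b) on (0.29, 0.10) = 0.39
  (s OR NOT p) OR p = min(1, a+b) on (0.39, 0.90) = 1.00
  NOT (t OR r) AND ((s OR NOT p) OR p) = max(0, a+b−1) on (0.00, 1.00) = 0.00
  → value = 0.0000
|0.3400 − 0.0000| = 0.340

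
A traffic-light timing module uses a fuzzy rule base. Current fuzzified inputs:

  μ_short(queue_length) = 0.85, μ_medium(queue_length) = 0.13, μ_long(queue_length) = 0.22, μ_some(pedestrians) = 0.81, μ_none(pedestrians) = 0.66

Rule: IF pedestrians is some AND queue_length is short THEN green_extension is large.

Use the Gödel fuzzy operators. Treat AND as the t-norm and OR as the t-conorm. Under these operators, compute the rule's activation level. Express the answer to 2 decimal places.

0.81

firing strength: some=0.81, short=0.85; AND[min(a, b)] → w = 0.81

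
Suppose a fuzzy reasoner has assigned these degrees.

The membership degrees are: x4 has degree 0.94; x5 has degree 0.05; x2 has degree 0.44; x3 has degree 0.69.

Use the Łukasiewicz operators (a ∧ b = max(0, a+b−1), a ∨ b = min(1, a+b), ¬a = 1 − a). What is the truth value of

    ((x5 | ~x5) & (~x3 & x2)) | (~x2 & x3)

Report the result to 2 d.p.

~x5 = 1 − 0.05 = 0.95
x5 | ~x5 = min(1, a+b) on (0.05, 0.95) = 1.00
~x3 = 1 − 0.69 = 0.31
~x3 & x2 = max(0, a+b−1) on (0.31, 0.44) = 0.00
(x5 | ~x5) & (~x3 & x2) = max(0, a+b−1) on (1.00, 0.00) = 0.00
~x2 = 1 − 0.44 = 0.56
~x2 & x3 = max(0, a+b−1) on (0.56, 0.69) = 0.25
((x5 | ~x5) & (~x3 & x2)) | (~x2 & x3) = min(1, a+b) on (0.00, 0.25) = 0.25

0.25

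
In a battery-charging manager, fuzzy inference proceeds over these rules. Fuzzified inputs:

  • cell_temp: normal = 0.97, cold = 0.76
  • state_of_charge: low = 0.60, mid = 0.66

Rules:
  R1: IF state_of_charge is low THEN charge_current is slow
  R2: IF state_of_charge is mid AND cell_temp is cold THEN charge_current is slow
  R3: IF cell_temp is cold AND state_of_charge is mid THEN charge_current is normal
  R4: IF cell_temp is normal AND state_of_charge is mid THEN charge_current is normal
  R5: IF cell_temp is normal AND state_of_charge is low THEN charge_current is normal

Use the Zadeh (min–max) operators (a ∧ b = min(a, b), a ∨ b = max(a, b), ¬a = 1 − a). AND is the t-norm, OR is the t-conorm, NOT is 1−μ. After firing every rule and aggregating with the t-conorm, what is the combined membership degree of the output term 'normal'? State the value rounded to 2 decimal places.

0.66

R1: low=0.60 → w = 0.60
R2: mid=0.66, cold=0.76; AND[min(a, b)] → w = 0.66
R3: cold=0.76, mid=0.66; AND[min(a, b)] → w = 0.66
R4: normal=0.97, mid=0.66; AND[min(a, b)] → w = 0.66
R5: normal=0.97, low=0.60; AND[min(a, b)] → w = 0.60
Rules with consequent 'normal': {R3, R4, R5} → strengths 0.66, 0.66, 0.60
Aggregate via t-conorm [max(a, b)]: 0.66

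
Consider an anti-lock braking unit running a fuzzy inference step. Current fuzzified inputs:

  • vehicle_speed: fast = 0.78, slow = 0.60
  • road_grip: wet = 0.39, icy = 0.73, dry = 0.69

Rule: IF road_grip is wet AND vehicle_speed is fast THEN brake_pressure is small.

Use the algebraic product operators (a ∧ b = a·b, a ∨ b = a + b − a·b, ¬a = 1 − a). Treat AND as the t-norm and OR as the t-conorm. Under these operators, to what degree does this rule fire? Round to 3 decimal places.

firing strength: wet=0.39, fast=0.78; AND[a·b] → w = 0.3042

0.304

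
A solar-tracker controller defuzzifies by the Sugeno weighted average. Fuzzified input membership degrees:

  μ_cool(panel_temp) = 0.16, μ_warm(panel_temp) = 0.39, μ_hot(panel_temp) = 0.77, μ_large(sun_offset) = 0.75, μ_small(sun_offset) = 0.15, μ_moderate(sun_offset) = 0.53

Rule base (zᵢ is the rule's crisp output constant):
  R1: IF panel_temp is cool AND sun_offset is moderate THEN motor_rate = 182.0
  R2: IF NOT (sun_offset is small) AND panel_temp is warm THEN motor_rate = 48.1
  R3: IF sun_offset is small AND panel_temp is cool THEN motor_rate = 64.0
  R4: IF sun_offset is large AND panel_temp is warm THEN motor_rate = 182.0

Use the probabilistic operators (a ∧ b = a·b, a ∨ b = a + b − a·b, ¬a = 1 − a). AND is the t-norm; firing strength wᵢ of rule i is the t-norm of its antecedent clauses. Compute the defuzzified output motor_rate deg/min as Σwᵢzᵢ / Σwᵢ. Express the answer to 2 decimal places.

117.56

R1 (z=182.0): cool=0.16, moderate=0.53; AND[a·b] → w = 0.0848
R2 (z=48.1): ¬small=1−0.15=0.85, warm=0.39; AND[a·b] → w = 0.3315
R3 (z=64.0): small=0.15, cool=0.16; AND[a·b] → w = 0.0240
R4 (z=182.0): large=0.75, warm=0.39; AND[a·b] → w = 0.2925
Weighted average = (0.0848·182.0 + 0.3315·48.1 + 0.0240·64.0 + 0.2925·182.0) / (0.0848 + 0.3315 + 0.0240 + 0.2925)
  = 86.1497 / 0.7328 = 117.56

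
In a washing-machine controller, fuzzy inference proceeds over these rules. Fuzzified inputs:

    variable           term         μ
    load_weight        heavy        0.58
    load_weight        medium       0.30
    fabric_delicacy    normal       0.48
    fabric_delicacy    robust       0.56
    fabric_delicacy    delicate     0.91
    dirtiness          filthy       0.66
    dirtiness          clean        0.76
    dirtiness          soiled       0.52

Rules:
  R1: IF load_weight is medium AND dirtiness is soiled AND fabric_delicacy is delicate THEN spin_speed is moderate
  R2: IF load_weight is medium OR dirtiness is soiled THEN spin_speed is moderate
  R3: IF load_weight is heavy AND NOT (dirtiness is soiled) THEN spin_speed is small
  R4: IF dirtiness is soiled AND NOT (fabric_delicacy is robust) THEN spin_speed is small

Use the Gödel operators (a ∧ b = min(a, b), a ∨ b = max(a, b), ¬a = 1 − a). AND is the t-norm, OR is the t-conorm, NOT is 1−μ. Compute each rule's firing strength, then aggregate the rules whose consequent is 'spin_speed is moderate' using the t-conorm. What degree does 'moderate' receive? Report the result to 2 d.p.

R1: medium=0.30, soiled=0.52, delicate=0.91; AND[min(a, b)] → w = 0.30
R2: medium=0.30, soiled=0.52; OR[max(a, b)] → w = 0.52
R3: heavy=0.58, ¬soiled=1−0.52=0.48; AND[min(a, b)] → w = 0.48
R4: soiled=0.52, ¬robust=1−0.56=0.44; AND[min(a, b)] → w = 0.44
Rules with consequent 'moderate': {R1, R2} → strengths 0.30, 0.52
Aggregate via t-conorm [max(a, b)]: 0.52

0.52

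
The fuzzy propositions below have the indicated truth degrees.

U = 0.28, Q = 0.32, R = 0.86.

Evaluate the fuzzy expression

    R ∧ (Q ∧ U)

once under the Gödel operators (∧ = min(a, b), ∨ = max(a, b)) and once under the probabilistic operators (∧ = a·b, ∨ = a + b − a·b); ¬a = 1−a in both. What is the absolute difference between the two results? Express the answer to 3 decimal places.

0.203

Under Gödel:
  Q ∧ U = min(a, b) on (0.32, 0.28) = 0.28
  R ∧ (Q ∧ U) = min(a, b) on (0.86, 0.28) = 0.28
  → value = 0.2800
Under probabilistic:
  Q ∧ U = a·b on (0.3200, 0.2800) = 0.0896
  R ∧ (Q ∧ U) = a·b on (0.8600, 0.0896) = 0.0771
  → value = 0.0771
|0.2800 − 0.0771| = 0.203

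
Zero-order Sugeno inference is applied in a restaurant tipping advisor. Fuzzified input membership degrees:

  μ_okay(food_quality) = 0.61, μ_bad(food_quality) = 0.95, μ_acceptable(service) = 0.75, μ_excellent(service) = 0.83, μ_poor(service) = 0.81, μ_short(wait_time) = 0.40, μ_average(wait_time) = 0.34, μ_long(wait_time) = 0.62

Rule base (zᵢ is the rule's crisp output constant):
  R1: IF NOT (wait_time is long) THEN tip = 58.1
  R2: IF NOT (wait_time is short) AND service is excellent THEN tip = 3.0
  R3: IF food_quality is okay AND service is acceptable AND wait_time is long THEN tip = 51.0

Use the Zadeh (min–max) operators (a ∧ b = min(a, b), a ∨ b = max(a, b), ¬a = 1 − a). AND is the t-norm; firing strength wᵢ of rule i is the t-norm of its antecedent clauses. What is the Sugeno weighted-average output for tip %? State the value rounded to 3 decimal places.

R1 (z=58.1): ¬long=1−0.62=0.38 → w = 0.38
R2 (z=3.0): ¬short=1−0.40=0.60, excellent=0.83; AND[min(a, b)] → w = 0.60
R3 (z=51.0): okay=0.61, acceptable=0.75, long=0.62; AND[min(a, b)] → w = 0.61
Weighted average = (0.38·58.1 + 0.60·3.0 + 0.61·51.0) / (0.38 + 0.60 + 0.61)
  = 54.9880 / 1.5900 = 34.584

34.584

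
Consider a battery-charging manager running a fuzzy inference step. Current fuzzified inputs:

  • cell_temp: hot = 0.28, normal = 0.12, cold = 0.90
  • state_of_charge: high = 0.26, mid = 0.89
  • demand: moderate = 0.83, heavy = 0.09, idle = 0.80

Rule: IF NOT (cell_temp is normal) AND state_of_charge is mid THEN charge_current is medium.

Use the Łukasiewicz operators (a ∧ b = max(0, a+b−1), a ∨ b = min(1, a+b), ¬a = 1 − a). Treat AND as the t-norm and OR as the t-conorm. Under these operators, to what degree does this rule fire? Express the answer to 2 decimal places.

0.77

firing strength: ¬normal=1−0.12=0.88, mid=0.89; AND[max(0, a+b−1)] → w = 0.77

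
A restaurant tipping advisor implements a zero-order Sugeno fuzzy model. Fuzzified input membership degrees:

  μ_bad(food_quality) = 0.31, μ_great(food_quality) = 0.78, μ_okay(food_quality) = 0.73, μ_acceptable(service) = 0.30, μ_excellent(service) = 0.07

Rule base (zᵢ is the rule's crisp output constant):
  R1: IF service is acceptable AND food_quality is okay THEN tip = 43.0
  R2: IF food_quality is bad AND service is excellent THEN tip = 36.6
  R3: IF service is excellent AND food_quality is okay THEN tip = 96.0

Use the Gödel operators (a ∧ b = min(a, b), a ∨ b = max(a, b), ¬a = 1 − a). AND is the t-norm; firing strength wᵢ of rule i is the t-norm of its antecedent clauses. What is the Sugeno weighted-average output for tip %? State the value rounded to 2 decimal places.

50.41

R1 (z=43.0): acceptable=0.30, okay=0.73; AND[min(a, b)] → w = 0.30
R2 (z=36.6): bad=0.31, excellent=0.07; AND[min(a, b)] → w = 0.07
R3 (z=96.0): excellent=0.07, okay=0.73; AND[min(a, b)] → w = 0.07
Weighted average = (0.30·43.0 + 0.07·36.6 + 0.07·96.0) / (0.30 + 0.07 + 0.07)
  = 22.1820 / 0.4400 = 50.41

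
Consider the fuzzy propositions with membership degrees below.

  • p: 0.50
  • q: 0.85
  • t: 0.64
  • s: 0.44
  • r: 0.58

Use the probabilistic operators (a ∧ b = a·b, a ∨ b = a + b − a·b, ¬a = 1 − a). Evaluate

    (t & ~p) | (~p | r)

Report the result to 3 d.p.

~p = 1 − 0.5000 = 0.5000
t & ~p = a·b on (0.6400, 0.5000) = 0.3200
~p = 1 − 0.5000 = 0.5000
~p | r = a + b − a·b on (0.5000, 0.5800) = 0.7900
(t & ~p) | (~p | r) = a + b − a·b on (0.3200, 0.7900) = 0.8572

0.857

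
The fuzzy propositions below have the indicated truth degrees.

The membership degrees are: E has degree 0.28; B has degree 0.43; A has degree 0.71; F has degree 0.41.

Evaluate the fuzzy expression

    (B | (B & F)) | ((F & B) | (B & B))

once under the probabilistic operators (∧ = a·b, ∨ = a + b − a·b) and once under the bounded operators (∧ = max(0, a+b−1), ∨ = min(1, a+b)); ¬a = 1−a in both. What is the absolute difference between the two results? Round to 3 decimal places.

0.255

Under probabilistic:
  B & F = a·b on (0.4300, 0.4100) = 0.1763
  B | (B & F) = a + b − a·b on (0.4300, 0.1763) = 0.5305
  F & B = a·b on (0.4100, 0.4300) = 0.1763
  B & B = a·b on (0.4300, 0.4300) = 0.1849
  (F & B) | (B & B) = a + b − a·b on (0.1763, 0.1849) = 0.3286
  (B | (B & F)) | ((F & B) | (B & B)) = a + b − a·b on (0.5305, 0.3286) = 0.6848
  → value = 0.6848
Under bounded:
  B & F = max(0, a+b−1) on (0.43, 0.41) = 0.00
  B | (B & F) = min(1, a+b) on (0.43, 0.00) = 0.43
  F & B = max(0, a+b−1) on (0.41, 0.43) = 0.00
  B & B = max(0, a+b−1) on (0.43, 0.43) = 0.00
  (F & B) | (B & B) = min(1, a+b) on (0.00, 0.00) = 0.00
  (B | (B & F)) | ((F & B) | (B & B)) = min(1, a+b) on (0.43, 0.00) = 0.43
  → value = 0.4300
|0.6848 − 0.4300| = 0.255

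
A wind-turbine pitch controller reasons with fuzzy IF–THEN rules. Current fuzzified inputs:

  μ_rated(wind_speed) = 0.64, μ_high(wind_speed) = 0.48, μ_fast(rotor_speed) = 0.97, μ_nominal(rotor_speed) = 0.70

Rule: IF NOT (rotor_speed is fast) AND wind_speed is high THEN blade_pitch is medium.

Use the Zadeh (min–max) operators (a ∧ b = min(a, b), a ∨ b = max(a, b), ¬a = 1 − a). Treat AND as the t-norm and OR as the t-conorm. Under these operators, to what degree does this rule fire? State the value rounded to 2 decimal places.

0.03

firing strength: ¬fast=1−0.97=0.03, high=0.48; AND[min(a, b)] → w = 0.03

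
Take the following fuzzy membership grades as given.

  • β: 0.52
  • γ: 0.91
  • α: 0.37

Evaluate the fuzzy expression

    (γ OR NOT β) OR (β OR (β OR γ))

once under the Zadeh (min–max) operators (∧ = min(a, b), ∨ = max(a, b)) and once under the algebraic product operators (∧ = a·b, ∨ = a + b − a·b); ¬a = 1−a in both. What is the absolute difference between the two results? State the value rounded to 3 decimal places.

Under Zadeh (min–max):
  NOT β = 1 − 0.52 = 0.48
  γ OR NOT β = max(a, b) on (0.91, 0.48) = 0.91
  β OR γ = max(a, b) on (0.52, 0.91) = 0.91
  β OR (β OR γ) = max(a, b) on (0.52, 0.91) = 0.91
  (γ OR NOT β) OR (β OR (β OR γ)) = max(a, b) on (0.91, 0.91) = 0.91
  → value = 0.9100
Under algebraic product:
  NOT β = 1 − 0.5200 = 0.4800
  γ OR NOT β = a + b − a·b on (0.9100, 0.4800) = 0.9532
  β OR γ = a + b − a·b on (0.5200, 0.9100) = 0.9568
  β OR (β OR γ) = a + b − a·b on (0.5200, 0.9568) = 0.9793
  (γ OR NOT β) OR (β OR (β OR γ)) = a + b − a·b on (0.9532, 0.9793) = 0.9990
  → value = 0.9990
|0.9100 − 0.9990| = 0.089

0.089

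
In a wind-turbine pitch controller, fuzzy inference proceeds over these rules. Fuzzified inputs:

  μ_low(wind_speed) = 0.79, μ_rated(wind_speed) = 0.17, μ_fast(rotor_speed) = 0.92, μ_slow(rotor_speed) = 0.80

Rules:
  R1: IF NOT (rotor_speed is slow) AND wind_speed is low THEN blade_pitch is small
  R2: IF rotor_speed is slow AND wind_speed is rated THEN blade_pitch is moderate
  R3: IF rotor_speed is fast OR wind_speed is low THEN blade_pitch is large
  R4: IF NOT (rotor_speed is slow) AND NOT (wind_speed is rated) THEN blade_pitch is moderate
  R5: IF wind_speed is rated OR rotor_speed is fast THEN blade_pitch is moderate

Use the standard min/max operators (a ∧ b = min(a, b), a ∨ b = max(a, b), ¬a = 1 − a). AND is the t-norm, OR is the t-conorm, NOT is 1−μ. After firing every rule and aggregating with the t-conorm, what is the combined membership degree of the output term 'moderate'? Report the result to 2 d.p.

R1: ¬slow=1−0.80=0.20, low=0.79; AND[min(a, b)] → w = 0.20
R2: slow=0.80, rated=0.17; AND[min(a, b)] → w = 0.17
R3: fast=0.92, low=0.79; OR[max(a, b)] → w = 0.92
R4: ¬slow=1−0.80=0.20, ¬rated=1−0.17=0.83; AND[min(a, b)] → w = 0.20
R5: rated=0.17, fast=0.92; OR[max(a, b)] → w = 0.92
Rules with consequent 'moderate': {R2, R4, R5} → strengths 0.17, 0.20, 0.92
Aggregate via t-conorm [max(a, b)]: 0.92

0.92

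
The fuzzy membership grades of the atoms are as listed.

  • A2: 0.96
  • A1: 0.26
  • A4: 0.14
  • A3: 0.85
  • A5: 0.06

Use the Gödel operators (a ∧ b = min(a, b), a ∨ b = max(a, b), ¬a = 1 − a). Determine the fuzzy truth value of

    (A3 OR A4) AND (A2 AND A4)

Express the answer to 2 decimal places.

0.14

A3 OR A4 = max(a, b) on (0.85, 0.14) = 0.85
A2 AND A4 = min(a, b) on (0.96, 0.14) = 0.14
(A3 OR A4) AND (A2 AND A4) = min(a, b) on (0.85, 0.14) = 0.14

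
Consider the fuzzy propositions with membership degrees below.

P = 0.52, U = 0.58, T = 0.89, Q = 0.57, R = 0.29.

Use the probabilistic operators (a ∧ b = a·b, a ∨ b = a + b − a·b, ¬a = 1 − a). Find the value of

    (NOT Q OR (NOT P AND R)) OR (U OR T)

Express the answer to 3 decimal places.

NOT Q = 1 − 0.5700 = 0.4300
NOT P = 1 − 0.5200 = 0.4800
NOT P AND R = a·b on (0.4800, 0.2900) = 0.1392
NOT Q OR (NOT P AND R) = a + b − a·b on (0.4300, 0.1392) = 0.5093
U OR T = a + b − a·b on (0.5800, 0.8900) = 0.9538
(NOT Q OR (NOT P AND R)) OR (U OR T) = a + b − a·b on (0.5093, 0.9538) = 0.9773

0.977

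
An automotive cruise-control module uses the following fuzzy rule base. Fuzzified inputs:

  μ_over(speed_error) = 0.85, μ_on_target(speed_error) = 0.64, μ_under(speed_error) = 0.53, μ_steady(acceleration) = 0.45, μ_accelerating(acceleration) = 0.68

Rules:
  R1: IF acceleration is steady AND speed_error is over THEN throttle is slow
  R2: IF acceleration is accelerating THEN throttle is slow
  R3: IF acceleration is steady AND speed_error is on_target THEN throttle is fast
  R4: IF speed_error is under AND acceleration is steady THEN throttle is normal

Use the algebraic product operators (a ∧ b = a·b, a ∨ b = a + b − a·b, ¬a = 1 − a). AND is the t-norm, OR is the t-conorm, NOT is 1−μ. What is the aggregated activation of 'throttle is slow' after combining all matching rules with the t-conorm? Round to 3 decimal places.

0.802

R1: steady=0.45, over=0.85; AND[a·b] → w = 0.3825
R2: accelerating=0.68 → w = 0.6800
R3: steady=0.45, on_target=0.64; AND[a·b] → w = 0.2880
R4: under=0.53, steady=0.45; AND[a·b] → w = 0.2385
Rules with consequent 'slow': {R1, R2} → strengths 0.3825, 0.6800
Aggregate via t-conorm [a + b − a·b]: 0.8024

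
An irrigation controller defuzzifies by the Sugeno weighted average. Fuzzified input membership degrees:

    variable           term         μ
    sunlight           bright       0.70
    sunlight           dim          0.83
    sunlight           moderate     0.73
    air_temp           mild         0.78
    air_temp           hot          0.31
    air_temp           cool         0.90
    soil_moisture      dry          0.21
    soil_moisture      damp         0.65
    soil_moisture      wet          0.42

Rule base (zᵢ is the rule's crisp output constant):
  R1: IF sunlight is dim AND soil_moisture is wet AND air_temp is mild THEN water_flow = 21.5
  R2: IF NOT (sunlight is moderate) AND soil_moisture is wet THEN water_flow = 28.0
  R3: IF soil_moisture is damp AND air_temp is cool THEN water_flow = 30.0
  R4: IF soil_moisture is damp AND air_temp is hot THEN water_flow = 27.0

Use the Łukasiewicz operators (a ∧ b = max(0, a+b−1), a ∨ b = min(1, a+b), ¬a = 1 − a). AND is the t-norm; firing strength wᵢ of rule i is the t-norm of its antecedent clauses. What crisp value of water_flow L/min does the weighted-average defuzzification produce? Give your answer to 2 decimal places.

R1 (z=21.5): dim=0.83, wet=0.42, mild=0.78; AND[max(0, a+b−1)] → w = 0.03
R2 (z=28.0): ¬moderate=1−0.73=0.27, wet=0.42; AND[max(0, a+b−1)] → w = 0.00
R3 (z=30.0): damp=0.65, cool=0.90; AND[max(0, a+b−1)] → w = 0.55
R4 (z=27.0): damp=0.65, hot=0.31; AND[max(0, a+b−1)] → w = 0.00
Weighted average = (0.03·21.5 + 0.00·28.0 + 0.55·30.0 + 0.00·27.0) / (0.03 + 0.00 + 0.55 + 0.00)
  = 17.1450 / 0.5800 = 29.56

29.56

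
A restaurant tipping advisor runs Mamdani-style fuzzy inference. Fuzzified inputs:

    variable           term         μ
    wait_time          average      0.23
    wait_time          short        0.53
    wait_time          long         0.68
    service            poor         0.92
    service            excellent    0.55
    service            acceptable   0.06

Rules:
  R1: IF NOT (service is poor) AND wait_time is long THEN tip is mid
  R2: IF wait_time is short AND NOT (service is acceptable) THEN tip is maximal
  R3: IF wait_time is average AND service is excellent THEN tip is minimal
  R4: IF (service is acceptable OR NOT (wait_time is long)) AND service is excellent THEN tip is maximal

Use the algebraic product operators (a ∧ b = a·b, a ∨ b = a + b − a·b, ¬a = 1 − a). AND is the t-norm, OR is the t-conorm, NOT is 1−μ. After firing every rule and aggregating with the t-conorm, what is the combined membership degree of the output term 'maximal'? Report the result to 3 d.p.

0.598

R1: ¬poor=1−0.92=0.08, long=0.68; AND[a·b] → w = 0.0544
R2: short=0.53, ¬acceptable=1−0.06=0.94; AND[a·b] → w = 0.4982
R3: average=0.23, excellent=0.55; AND[a·b] → w = 0.1265
R4: (acceptable=0.06 OR ¬long=1−0.68=0.32) = 0.3608; AND[a·b] with excellent=0.55 → w = 0.1984
Rules with consequent 'maximal': {R2, R4} → strengths 0.4982, 0.1984
Aggregate via t-conorm [a + b − a·b]: 0.5978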